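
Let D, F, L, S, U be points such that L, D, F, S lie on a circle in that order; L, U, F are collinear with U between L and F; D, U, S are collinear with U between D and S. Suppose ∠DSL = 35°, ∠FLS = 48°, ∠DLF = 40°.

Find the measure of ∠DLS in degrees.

∠DLS = 88°

1. ∠FDS = 48°  [same arc FS]
2. ∠DSF = 40°  [same arc DF]
3. ∠DFS = 92°  [△DFS]
4. ∠DLS = 88°  [cyclic LDFS, opposite ∠L+∠F]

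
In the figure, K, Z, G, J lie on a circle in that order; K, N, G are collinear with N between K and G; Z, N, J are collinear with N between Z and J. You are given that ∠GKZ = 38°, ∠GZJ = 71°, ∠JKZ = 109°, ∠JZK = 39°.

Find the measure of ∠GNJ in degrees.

∠GNJ = 103°

1. ∠GJZ = 38°  [same arc ZG]
2. ∠JGK = 39°  [same arc KJ]
3. ∠GNJ = 103°  [△GNJ]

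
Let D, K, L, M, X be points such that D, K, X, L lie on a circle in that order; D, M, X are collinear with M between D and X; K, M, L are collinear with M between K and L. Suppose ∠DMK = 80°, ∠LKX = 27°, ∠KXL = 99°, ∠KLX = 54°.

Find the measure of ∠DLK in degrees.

∠DLK = 53°

1. ∠LMX = 80°  [vertical angles at M]
2. ∠LDX = 27°  [same arc XL]
3. ∠DML = 100°  [linear pair at M on DX]
4. ∠DLK = 53°  [△DML]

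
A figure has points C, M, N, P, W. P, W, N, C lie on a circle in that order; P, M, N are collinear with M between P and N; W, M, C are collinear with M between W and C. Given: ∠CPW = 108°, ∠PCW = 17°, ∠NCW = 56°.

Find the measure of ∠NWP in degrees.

∠NWP = 107°

1. ∠PNW = 17°  [same arc PW]
2. ∠NPW = 56°  [same arc WN]
3. ∠NWP = 107°  [△PWN]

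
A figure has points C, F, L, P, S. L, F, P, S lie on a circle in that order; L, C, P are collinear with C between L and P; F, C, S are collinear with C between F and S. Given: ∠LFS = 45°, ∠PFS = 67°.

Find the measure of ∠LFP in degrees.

∠LFP = 112°

1. ∠LPS = 45°  [same arc LS]
2. ∠PLS = 67°  [same arc PS]
3. ∠LSP = 68°  [△LPS]
4. ∠LFP = 112°  [cyclic LFPS, opposite ∠F+∠S]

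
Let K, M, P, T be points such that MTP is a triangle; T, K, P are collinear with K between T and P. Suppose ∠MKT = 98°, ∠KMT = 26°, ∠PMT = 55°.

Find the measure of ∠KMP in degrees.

1. ∠KTM = 56°  [△MTK]
2. ∠MKP = 82°  [linear pair at K on TP]
3. ∠MTP = 56°  [K on ray TP]
4. ∠MPT = 69°  [△MTP]
5. ∠KPM = 69°  [K on ray PT]
6. ∠KMP = 29°  [△MKP]

∠KMP = 29°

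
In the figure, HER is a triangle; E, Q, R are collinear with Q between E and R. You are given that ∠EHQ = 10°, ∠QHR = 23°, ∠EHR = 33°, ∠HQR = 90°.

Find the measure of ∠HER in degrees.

1. ∠HRQ = 67°  [△HQR]
2. ∠ERH = 67°  [Q on ray RE]
3. ∠HER = 80°  [△HER]

∠HER = 80°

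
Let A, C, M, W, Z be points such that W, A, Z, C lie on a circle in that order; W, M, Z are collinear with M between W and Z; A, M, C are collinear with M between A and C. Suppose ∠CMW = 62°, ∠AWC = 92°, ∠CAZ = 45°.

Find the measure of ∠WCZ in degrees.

∠WCZ = 120°

1. ∠CMZ = 118°  [linear pair at M on WZ]
2. ∠AZC = 88°  [cyclic WAZC, opposite ∠W+∠Z]
3. ∠CWZ = 45°  [same arc ZC]
4. ∠ACZ = 47°  [△AZC]
5. ∠CZW = 15°  [△ZMC]
6. ∠WCZ = 120°  [△WZC]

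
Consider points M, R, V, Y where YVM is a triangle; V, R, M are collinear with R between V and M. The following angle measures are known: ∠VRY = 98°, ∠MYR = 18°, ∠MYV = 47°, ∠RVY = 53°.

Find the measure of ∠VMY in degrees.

∠VMY = 80°

1. ∠MRY = 82°  [linear pair at R on VM]
2. ∠RMY = 80°  [△YRM]
3. ∠VMY = 80°  [R on ray MV]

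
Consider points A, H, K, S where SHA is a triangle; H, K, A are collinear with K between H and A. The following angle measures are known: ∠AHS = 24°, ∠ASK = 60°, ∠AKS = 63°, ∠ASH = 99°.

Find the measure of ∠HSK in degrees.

∠HSK = 39°

1. ∠KHS = 24°  [K on ray HA]
2. ∠HKS = 117°  [linear pair at K on HA]
3. ∠HSK = 39°  [△SHK]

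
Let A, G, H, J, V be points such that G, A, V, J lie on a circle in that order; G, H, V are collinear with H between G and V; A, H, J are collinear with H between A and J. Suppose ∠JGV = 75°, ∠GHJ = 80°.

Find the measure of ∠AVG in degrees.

∠AVG = 25°

1. ∠JAV = 75°  [same arc VJ]
2. ∠AHV = 80°  [vertical angles at H]
3. ∠AVG = 25°  [△AHV]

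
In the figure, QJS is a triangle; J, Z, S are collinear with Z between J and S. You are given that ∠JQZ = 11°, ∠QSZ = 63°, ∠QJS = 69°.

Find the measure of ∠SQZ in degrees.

∠SQZ = 37°

1. ∠QJZ = 69°  [Z on ray JS]
2. ∠JZQ = 100°  [△QJZ]
3. ∠QZS = 80°  [linear pair at Z on JS]
4. ∠SQZ = 37°  [△QZS]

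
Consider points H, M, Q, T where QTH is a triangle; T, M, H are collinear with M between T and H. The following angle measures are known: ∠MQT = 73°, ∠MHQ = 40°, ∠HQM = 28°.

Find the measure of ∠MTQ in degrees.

1. ∠HMQ = 112°  [△QMH]
2. ∠QMT = 68°  [linear pair at M on TH]
3. ∠MTQ = 39°  [△QTM]

∠MTQ = 39°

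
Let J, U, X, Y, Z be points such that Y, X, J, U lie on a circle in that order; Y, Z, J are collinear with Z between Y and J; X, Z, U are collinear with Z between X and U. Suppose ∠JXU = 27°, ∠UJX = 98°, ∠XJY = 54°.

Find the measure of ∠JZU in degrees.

∠JZU = 81°

1. ∠JYU = 27°  [same arc JU]
2. ∠XUY = 54°  [same arc YX]
3. ∠UZY = 99°  [△YZU]
4. ∠JZU = 81°  [linear pair at Z on YJ]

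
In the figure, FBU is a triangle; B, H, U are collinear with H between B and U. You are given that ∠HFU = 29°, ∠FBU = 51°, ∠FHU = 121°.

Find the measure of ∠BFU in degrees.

∠BFU = 99°

1. ∠FUH = 30°  [△FHU]
2. ∠BUF = 30°  [H on ray UB]
3. ∠BFU = 99°  [△FBU]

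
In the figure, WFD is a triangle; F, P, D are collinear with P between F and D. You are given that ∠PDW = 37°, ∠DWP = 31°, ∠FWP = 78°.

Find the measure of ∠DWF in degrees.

1. ∠DPW = 112°  [△WPD]
2. ∠FDW = 37°  [P on ray DF]
3. ∠FPW = 68°  [linear pair at P on FD]
4. ∠PFW = 34°  [△WFP]
5. ∠DFW = 34°  [P on ray FD]
6. ∠DWF = 109°  [△WFD]

∠DWF = 109°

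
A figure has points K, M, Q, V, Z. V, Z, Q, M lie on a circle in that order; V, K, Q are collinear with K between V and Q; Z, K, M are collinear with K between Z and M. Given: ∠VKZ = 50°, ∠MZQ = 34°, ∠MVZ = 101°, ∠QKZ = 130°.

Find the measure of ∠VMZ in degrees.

∠VMZ = 16°

1. ∠MVQ = 34°  [same arc QM]
2. ∠MKV = 130°  [vertical angles at K]
3. ∠VMZ = 16°  [△VKM]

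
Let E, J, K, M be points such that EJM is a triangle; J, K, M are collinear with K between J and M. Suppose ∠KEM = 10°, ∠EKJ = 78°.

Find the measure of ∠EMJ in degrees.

1. ∠EKM = 102°  [linear pair at K on JM]
2. ∠EMK = 68°  [△EKM]
3. ∠EMJ = 68°  [K on ray MJ]

∠EMJ = 68°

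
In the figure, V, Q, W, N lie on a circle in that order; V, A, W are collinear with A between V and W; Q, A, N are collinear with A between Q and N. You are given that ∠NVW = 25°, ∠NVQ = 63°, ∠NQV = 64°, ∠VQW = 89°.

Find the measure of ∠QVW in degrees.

∠QVW = 38°

1. ∠NQW = 25°  [same arc WN]
2. ∠NWQ = 117°  [cyclic VQWN, opposite ∠V+∠W]
3. ∠QNW = 38°  [△QWN]
4. ∠QVW = 38°  [same arc QW]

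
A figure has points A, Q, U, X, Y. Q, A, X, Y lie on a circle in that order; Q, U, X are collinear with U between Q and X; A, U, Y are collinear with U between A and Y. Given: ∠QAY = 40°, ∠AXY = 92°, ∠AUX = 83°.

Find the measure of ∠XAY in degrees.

∠XAY = 45°

1. ∠AQY = 88°  [cyclic QAXY, opposite ∠Q+∠X]
2. ∠QUY = 83°  [vertical angles at U]
3. ∠AYQ = 52°  [△QAY]
4. ∠XQY = 45°  [△QUY]
5. ∠XAY = 45°  [same arc XY]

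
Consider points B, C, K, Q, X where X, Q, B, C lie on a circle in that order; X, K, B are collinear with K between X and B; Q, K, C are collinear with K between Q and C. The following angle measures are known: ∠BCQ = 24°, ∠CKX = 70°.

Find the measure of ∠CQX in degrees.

∠CQX = 46°

1. ∠BXQ = 24°  [same arc QB]
2. ∠BKQ = 70°  [vertical angles at K]
3. ∠QKX = 110°  [linear pair at K on XB]
4. ∠CQX = 46°  [△XKQ]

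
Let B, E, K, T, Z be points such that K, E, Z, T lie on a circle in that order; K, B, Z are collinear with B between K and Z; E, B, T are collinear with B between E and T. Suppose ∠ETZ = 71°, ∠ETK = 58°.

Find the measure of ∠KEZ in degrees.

1. ∠EKZ = 71°  [same arc EZ]
2. ∠EZK = 58°  [same arc KE]
3. ∠KEZ = 51°  [△KEZ]

∠KEZ = 51°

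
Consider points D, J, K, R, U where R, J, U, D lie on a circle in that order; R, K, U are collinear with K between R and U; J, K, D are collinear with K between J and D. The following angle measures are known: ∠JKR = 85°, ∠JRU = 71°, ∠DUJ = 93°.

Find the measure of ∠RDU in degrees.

1. ∠DKU = 85°  [vertical angles at K]
2. ∠JDU = 71°  [same arc JU]
3. ∠DJU = 16°  [△JUD]
4. ∠DUR = 24°  [△UKD]
5. ∠DRU = 16°  [same arc UD]
6. ∠RDU = 140°  [△RUD]

∠RDU = 140°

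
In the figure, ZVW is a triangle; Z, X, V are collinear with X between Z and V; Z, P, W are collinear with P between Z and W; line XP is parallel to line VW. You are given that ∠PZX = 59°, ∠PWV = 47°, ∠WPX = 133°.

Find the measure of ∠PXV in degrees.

∠PXV = 106°

1. ∠XPZ = 47°  [linear pair at P on ZW]
2. ∠PXZ = 74°  [△ZXP]
3. ∠PXV = 106°  [linear pair at X on ZV]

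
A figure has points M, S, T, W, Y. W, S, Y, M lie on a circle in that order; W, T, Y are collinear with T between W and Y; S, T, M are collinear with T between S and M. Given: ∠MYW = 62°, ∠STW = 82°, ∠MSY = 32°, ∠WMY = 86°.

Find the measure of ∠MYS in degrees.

∠MYS = 112°

1. ∠MTY = 82°  [vertical angles at T]
2. ∠SMY = 36°  [△YTM]
3. ∠MYS = 112°  [△SYM]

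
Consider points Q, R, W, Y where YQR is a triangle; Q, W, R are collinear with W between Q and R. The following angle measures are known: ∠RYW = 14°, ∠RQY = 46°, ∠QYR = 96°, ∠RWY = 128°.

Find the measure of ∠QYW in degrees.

1. ∠WQY = 46°  [W on ray QR]
2. ∠QWY = 52°  [linear pair at W on QR]
3. ∠QYW = 82°  [△YQW]

∠QYW = 82°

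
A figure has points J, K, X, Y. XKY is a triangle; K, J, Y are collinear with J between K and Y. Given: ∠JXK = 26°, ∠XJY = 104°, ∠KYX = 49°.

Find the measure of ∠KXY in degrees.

∠KXY = 53°

1. ∠KJX = 76°  [linear pair at J on KY]
2. ∠JKX = 78°  [△XKJ]
3. ∠XKY = 78°  [J on ray KY]
4. ∠KXY = 53°  [△XKY]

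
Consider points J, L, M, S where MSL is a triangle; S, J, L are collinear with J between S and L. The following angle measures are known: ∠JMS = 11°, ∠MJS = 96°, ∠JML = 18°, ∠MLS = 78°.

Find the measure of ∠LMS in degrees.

∠LMS = 29°

1. ∠JSM = 73°  [△MSJ]
2. ∠LSM = 73°  [J on ray SL]
3. ∠LMS = 29°  [△MSL]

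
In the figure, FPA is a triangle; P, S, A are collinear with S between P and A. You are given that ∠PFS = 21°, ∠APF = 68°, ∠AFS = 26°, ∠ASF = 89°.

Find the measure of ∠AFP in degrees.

∠AFP = 47°

1. ∠FAS = 65°  [△FSA]
2. ∠FAP = 65°  [S on ray AP]
3. ∠AFP = 47°  [△FPA]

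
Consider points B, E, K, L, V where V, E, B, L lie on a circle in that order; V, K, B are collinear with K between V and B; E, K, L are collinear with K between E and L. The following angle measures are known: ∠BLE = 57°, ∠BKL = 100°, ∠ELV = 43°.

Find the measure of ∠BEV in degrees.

1. ∠BVE = 57°  [same arc EB]
2. ∠EBV = 43°  [same arc VE]
3. ∠BEV = 80°  [△VEB]

∠BEV = 80°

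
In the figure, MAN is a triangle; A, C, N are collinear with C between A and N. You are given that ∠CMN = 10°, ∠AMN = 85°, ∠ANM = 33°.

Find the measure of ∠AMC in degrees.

∠AMC = 75°

1. ∠MAN = 62°  [△MAN]
2. ∠CNM = 33°  [C on ray NA]
3. ∠CAM = 62°  [C on ray AN]
4. ∠MCN = 137°  [△MCN]
5. ∠ACM = 43°  [linear pair at C on AN]
6. ∠AMC = 75°  [△MAC]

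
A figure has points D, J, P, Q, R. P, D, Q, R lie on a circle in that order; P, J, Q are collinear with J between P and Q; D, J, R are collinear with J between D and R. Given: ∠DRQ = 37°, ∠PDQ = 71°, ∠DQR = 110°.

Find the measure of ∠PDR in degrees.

∠PDR = 38°

1. ∠DPQ = 37°  [same arc DQ]
2. ∠DQP = 72°  [△PDQ]
3. ∠DPR = 70°  [cyclic PDQR, opposite ∠P+∠Q]
4. ∠DRP = 72°  [same arc PD]
5. ∠PDR = 38°  [△PDR]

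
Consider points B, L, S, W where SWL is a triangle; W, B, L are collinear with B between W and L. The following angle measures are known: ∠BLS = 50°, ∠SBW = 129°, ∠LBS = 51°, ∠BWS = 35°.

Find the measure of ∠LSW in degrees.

∠LSW = 95°

1. ∠SLW = 50°  [B on ray LW]
2. ∠LWS = 35°  [B on ray WL]
3. ∠LSW = 95°  [△SWL]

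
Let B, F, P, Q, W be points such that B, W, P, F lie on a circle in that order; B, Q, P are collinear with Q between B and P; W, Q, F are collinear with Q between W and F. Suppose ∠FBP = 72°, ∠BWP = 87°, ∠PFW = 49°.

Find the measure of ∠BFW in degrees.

1. ∠PBW = 49°  [same arc WP]
2. ∠BPW = 44°  [△BWP]
3. ∠BFW = 44°  [same arc BW]

∠BFW = 44°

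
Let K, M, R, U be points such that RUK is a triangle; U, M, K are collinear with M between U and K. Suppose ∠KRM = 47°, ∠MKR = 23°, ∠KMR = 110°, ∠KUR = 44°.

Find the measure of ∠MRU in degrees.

∠MRU = 66°

1. ∠RMU = 70°  [linear pair at M on UK]
2. ∠MUR = 44°  [M on ray UK]
3. ∠MRU = 66°  [△RUM]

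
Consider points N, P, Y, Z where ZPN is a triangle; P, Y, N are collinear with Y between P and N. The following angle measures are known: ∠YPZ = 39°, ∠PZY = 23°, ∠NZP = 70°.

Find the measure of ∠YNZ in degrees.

∠YNZ = 71°

1. ∠NPZ = 39°  [Y on ray PN]
2. ∠PNZ = 71°  [△ZPN]
3. ∠YNZ = 71°  [Y on ray NP]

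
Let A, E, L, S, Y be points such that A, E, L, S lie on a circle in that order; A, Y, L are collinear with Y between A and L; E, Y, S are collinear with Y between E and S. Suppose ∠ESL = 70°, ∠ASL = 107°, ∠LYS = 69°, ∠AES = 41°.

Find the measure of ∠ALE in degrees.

1. ∠EAL = 70°  [same arc EL]
2. ∠AEL = 73°  [cyclic AELS, opposite ∠E+∠S]
3. ∠ALE = 37°  [△AEL]

∠ALE = 37°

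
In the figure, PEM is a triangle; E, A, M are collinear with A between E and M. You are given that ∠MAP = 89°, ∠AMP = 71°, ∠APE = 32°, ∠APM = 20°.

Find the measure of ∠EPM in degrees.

∠EPM = 52°

1. ∠EAP = 91°  [linear pair at A on EM]
2. ∠EMP = 71°  [A on ray ME]
3. ∠AEP = 57°  [△PEA]
4. ∠MEP = 57°  [A on ray EM]
5. ∠EPM = 52°  [△PEM]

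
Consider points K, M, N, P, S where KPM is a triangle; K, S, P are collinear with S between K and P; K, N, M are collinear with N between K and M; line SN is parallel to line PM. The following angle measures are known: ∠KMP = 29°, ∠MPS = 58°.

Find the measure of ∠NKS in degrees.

1. ∠KPM = 58°  [S on ray PK]
2. ∠MKP = 93°  [△KPM]
3. ∠NKS = 93°  [S on KP, N on KM]

∠NKS = 93°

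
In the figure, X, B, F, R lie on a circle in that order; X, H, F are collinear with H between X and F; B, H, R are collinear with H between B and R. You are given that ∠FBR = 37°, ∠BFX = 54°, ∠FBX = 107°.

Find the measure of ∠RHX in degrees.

1. ∠FXR = 37°  [same arc FR]
2. ∠BRX = 54°  [same arc XB]
3. ∠RHX = 89°  [△XHR]

∠RHX = 89°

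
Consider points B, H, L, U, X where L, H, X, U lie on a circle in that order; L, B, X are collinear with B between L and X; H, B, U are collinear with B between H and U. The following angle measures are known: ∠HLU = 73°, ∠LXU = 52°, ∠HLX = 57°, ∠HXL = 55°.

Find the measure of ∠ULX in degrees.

1. ∠HXU = 107°  [cyclic LHXU, opposite ∠L+∠X]
2. ∠HUX = 57°  [same arc HX]
3. ∠UHX = 16°  [△HXU]
4. ∠ULX = 16°  [same arc XU]

∠ULX = 16°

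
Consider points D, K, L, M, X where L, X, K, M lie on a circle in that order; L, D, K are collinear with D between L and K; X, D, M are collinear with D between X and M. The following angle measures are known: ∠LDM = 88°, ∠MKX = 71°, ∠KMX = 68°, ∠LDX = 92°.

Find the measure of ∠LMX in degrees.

1. ∠MLX = 109°  [cyclic LXKM, opposite ∠L+∠K]
2. ∠KLX = 68°  [same arc XK]
3. ∠LXM = 20°  [△LDX]
4. ∠LMX = 51°  [△LXM]

∠LMX = 51°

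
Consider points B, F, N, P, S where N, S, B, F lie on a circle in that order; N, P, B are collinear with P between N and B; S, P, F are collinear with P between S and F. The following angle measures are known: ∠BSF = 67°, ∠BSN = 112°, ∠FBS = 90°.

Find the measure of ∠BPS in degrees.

∠BPS = 68°

1. ∠BFS = 23°  [△SBF]
2. ∠BNS = 23°  [same arc SB]
3. ∠NBS = 45°  [△NSB]
4. ∠BPS = 68°  [△SPB]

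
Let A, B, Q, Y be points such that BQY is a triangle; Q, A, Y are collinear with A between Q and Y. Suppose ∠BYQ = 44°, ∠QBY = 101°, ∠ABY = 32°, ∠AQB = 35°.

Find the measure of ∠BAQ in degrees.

1. ∠AYB = 44°  [A on ray YQ]
2. ∠BAY = 104°  [△BAY]
3. ∠BAQ = 76°  [linear pair at A on QY]

∠BAQ = 76°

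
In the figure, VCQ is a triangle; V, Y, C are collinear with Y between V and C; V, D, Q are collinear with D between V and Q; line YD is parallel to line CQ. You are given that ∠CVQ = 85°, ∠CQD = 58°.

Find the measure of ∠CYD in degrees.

∠CYD = 143°

1. ∠CQV = 58°  [D on ray QV]
2. ∠QCV = 37°  [△VCQ]
3. ∠DYV = 37°  [YD∥CQ, corresponding at Y]
4. ∠CYD = 143°  [linear pair at Y on VC]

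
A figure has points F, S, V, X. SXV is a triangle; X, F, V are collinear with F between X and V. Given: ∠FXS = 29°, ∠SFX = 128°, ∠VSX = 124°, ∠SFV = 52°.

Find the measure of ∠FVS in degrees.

∠FVS = 27°

1. ∠SXV = 29°  [F on ray XV]
2. ∠SVX = 27°  [△SXV]
3. ∠FVS = 27°  [F on ray VX]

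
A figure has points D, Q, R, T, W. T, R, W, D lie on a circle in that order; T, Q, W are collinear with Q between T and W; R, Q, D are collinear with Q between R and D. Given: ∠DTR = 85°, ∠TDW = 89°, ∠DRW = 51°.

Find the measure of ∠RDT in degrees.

1. ∠DTW = 51°  [same arc WD]
2. ∠DWT = 40°  [△TWD]
3. ∠DRT = 40°  [same arc TD]
4. ∠RDT = 55°  [△TRD]

∠RDT = 55°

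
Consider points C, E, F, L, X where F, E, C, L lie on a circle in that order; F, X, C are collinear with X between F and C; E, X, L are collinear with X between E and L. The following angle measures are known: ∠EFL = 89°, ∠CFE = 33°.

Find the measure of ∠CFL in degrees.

∠CFL = 56°

1. ∠ECL = 91°  [cyclic FECL, opposite ∠F+∠C]
2. ∠CLE = 33°  [same arc EC]
3. ∠CEL = 56°  [△ECL]
4. ∠CFL = 56°  [same arc CL]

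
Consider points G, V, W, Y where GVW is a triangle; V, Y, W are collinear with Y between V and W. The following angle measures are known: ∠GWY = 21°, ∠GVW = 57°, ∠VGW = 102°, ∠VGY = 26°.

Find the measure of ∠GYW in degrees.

∠GYW = 83°

1. ∠GVY = 57°  [Y on ray VW]
2. ∠GYV = 97°  [△GVY]
3. ∠GYW = 83°  [linear pair at Y on VW]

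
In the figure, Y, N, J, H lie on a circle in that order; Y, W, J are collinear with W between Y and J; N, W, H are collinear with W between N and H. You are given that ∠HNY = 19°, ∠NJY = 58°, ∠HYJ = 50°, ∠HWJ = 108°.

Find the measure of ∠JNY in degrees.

1. ∠HJY = 19°  [same arc YH]
2. ∠JHY = 111°  [△YJH]
3. ∠JNY = 69°  [cyclic YNJH, opposite ∠N+∠H]

∠JNY = 69°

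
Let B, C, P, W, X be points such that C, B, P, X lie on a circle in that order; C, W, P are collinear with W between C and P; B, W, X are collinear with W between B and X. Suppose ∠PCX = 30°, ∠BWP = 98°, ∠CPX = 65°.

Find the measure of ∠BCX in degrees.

1. ∠CWX = 98°  [vertical angles at W]
2. ∠CBX = 65°  [same arc CX]
3. ∠BXC = 52°  [△CWX]
4. ∠BCX = 63°  [△CBX]

∠BCX = 63°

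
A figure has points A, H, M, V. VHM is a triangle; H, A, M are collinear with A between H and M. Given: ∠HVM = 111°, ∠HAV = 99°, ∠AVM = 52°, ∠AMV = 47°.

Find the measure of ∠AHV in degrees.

1. ∠HMV = 47°  [A on ray MH]
2. ∠MHV = 22°  [△VHM]
3. ∠AHV = 22°  [A on ray HM]

∠AHV = 22°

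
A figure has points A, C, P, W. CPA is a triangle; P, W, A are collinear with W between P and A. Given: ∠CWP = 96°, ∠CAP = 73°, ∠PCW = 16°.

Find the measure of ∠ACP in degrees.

1. ∠CPW = 68°  [△CPW]
2. ∠APC = 68°  [W on ray PA]
3. ∠ACP = 39°  [△CPA]

∠ACP = 39°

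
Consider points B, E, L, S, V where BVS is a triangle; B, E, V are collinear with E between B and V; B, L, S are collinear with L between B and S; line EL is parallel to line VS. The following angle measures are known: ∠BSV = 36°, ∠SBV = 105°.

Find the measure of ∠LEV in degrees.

∠LEV = 141°

1. ∠BVS = 39°  [△BVS]
2. ∠BEL = 39°  [EL∥VS, corresponding at E]
3. ∠LEV = 141°  [linear pair at E on BV]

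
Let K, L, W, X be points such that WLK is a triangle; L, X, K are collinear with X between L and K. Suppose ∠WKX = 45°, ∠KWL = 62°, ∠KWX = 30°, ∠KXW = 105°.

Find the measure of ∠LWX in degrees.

1. ∠LKW = 45°  [X on ray KL]
2. ∠KLW = 73°  [△WLK]
3. ∠LXW = 75°  [linear pair at X on LK]
4. ∠WLX = 73°  [X on ray LK]
5. ∠LWX = 32°  [△WLX]

∠LWX = 32°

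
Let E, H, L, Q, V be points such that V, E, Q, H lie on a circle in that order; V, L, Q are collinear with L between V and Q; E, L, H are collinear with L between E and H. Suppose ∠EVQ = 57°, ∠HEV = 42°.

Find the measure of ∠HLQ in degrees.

1. ∠EHQ = 57°  [same arc EQ]
2. ∠HQV = 42°  [same arc VH]
3. ∠HLQ = 81°  [△QLH]

∠HLQ = 81°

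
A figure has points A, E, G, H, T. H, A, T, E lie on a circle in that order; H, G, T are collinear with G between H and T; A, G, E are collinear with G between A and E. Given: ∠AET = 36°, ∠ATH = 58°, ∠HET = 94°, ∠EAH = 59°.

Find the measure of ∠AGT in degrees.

∠AGT = 95°

1. ∠AHT = 36°  [same arc AT]
2. ∠AGH = 85°  [△HGA]
3. ∠AGT = 95°  [linear pair at G on HT]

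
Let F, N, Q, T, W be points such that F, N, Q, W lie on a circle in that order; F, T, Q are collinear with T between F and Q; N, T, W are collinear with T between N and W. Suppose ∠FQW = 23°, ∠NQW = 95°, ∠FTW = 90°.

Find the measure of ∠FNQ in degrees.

1. ∠FNW = 23°  [same arc FW]
2. ∠NFW = 85°  [cyclic FNQW, opposite ∠F+∠Q]
3. ∠NTQ = 90°  [vertical angles at T]
4. ∠FWN = 72°  [△FNW]
5. ∠FTN = 90°  [linear pair at T on FQ]
6. ∠FQN = 72°  [same arc FN]
7. ∠NFQ = 67°  [△FTN]
8. ∠FNQ = 41°  [△FNQ]

∠FNQ = 41°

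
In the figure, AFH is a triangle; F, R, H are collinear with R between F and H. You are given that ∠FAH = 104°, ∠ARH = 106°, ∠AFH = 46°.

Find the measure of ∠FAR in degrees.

1. ∠ARF = 74°  [linear pair at R on FH]
2. ∠AFR = 46°  [R on ray FH]
3. ∠FAR = 60°  [△AFR]

∠FAR = 60°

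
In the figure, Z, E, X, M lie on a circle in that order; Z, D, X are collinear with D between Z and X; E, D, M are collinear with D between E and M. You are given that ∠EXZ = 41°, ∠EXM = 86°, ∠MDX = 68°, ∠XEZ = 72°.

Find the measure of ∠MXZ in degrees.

∠MXZ = 45°

1. ∠EMZ = 41°  [same arc ZE]
2. ∠MDZ = 112°  [linear pair at D on ZX]
3. ∠XMZ = 108°  [cyclic ZEXM, opposite ∠E+∠M]
4. ∠MZX = 27°  [△ZDM]
5. ∠MXZ = 45°  [△ZXM]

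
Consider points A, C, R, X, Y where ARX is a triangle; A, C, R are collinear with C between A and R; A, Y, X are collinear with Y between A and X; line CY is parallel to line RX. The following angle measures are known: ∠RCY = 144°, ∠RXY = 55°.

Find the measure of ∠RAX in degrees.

∠RAX = 89°

1. ∠ACY = 36°  [linear pair at C on AR]
2. ∠AXR = 55°  [Y on ray XA]
3. ∠ARX = 36°  [CY∥RX, corresponding at C]
4. ∠RAX = 89°  [△ARX]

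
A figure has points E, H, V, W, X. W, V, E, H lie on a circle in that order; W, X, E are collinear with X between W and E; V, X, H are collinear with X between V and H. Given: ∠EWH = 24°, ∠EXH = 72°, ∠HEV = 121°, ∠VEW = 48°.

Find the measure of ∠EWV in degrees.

1. ∠EVH = 24°  [same arc EH]
2. ∠EHV = 35°  [△VEH]
3. ∠EWV = 35°  [same arc VE]

∠EWV = 35°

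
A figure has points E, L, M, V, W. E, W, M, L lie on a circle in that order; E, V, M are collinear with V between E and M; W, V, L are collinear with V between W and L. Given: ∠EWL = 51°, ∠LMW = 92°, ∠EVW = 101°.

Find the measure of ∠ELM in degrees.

1. ∠EML = 51°  [same arc EL]
2. ∠LEW = 88°  [cyclic EWML, opposite ∠E+∠M]
3. ∠LVM = 101°  [vertical angles at V]
4. ∠ELW = 41°  [△EWL]
5. ∠EVL = 79°  [linear pair at V on EM]
6. ∠LEM = 60°  [△EVL]
7. ∠ELM = 69°  [△EML]

∠ELM = 69°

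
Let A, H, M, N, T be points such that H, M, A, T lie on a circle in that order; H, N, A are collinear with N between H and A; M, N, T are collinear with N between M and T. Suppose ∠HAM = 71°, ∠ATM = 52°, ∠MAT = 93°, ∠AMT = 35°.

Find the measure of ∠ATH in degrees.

1. ∠AHM = 52°  [same arc MA]
2. ∠AMH = 57°  [△HMA]
3. ∠ATH = 123°  [cyclic HMAT, opposite ∠M+∠T]

∠ATH = 123°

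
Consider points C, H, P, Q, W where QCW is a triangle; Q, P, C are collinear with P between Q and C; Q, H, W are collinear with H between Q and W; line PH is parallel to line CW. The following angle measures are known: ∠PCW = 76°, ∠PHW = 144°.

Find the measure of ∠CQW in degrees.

1. ∠QCW = 76°  [P on ray CQ]
2. ∠PHQ = 36°  [linear pair at H on QW]
3. ∠HPQ = 76°  [PH∥CW, corresponding at P]
4. ∠HQP = 68°  [△QPH]
5. ∠CQW = 68°  [P on QC, H on QW]

∠CQW = 68°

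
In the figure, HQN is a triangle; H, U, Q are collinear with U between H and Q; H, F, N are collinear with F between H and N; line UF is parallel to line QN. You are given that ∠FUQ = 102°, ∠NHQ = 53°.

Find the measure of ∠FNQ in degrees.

∠FNQ = 49°

1. ∠FUH = 78°  [linear pair at U on HQ]
2. ∠FHU = 53°  [U on HQ, F on HN]
3. ∠HFU = 49°  [△HUF]
4. ∠NFU = 131°  [linear pair at F on HN]
5. ∠FNQ = 49°  [UF∥QN, co-interior at N–F]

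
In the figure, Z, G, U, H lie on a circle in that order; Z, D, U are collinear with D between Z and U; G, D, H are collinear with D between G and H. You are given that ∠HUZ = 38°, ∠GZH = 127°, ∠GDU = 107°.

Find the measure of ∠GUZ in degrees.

∠GUZ = 15°

1. ∠HGZ = 38°  [same arc ZH]
2. ∠GHZ = 15°  [△ZGH]
3. ∠GUZ = 15°  [same arc ZG]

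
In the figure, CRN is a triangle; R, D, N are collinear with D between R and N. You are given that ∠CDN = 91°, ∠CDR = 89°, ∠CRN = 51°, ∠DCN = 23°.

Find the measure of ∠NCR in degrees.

∠NCR = 63°

1. ∠CND = 66°  [△CDN]
2. ∠CNR = 66°  [D on ray NR]
3. ∠NCR = 63°  [△CRN]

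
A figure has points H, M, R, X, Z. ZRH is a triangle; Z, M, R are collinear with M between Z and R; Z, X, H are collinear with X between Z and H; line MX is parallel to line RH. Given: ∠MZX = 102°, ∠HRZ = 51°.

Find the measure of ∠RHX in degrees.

1. ∠HZR = 102°  [M on ZR, X on ZH]
2. ∠RHZ = 27°  [△ZRH]
3. ∠RHX = 27°  [X on ray HZ]

∠RHX = 27°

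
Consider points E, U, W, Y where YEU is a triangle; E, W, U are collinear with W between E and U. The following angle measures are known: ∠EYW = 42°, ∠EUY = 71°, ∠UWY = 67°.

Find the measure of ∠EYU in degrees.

1. ∠EWY = 113°  [linear pair at W on EU]
2. ∠WEY = 25°  [△YEW]
3. ∠UEY = 25°  [W on ray EU]
4. ∠EYU = 84°  [△YEU]

∠EYU = 84°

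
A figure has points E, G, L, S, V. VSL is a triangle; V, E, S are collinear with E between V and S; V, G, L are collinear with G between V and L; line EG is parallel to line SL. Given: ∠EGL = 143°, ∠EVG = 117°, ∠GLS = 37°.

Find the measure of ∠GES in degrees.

∠GES = 154°

1. ∠EGV = 37°  [linear pair at G on VL]
2. ∠GEV = 26°  [△VEG]
3. ∠GES = 154°  [linear pair at E on VS]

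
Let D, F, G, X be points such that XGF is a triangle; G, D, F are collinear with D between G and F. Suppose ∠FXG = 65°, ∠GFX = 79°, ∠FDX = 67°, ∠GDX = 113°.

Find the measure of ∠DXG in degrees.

∠DXG = 31°

1. ∠FGX = 36°  [△XGF]
2. ∠DGX = 36°  [D on ray GF]
3. ∠DXG = 31°  [△XGD]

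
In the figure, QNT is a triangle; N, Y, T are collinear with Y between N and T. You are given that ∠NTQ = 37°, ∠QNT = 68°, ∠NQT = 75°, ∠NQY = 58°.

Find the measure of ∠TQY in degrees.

1. ∠QTY = 37°  [Y on ray TN]
2. ∠QNY = 68°  [Y on ray NT]
3. ∠NYQ = 54°  [△QNY]
4. ∠QYT = 126°  [linear pair at Y on NT]
5. ∠TQY = 17°  [△QYT]

∠TQY = 17°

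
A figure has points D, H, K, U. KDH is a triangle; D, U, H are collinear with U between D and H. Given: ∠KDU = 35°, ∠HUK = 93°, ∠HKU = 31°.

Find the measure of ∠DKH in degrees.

1. ∠HDK = 35°  [U on ray DH]
2. ∠KHU = 56°  [△KUH]
3. ∠DHK = 56°  [U on ray HD]
4. ∠DKH = 89°  [△KDH]

∠DKH = 89°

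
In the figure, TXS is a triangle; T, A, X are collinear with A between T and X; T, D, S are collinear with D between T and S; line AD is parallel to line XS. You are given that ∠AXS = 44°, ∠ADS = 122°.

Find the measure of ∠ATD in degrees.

∠ATD = 78°

1. ∠SXT = 44°  [A on ray XT]
2. ∠ADT = 58°  [linear pair at D on TS]
3. ∠DAT = 44°  [AD∥XS, corresponding at A]
4. ∠ATD = 78°  [△TAD]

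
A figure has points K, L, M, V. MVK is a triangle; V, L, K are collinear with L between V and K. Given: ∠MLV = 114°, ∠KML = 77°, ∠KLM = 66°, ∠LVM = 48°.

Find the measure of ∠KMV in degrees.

1. ∠LKM = 37°  [△MLK]
2. ∠KVM = 48°  [L on ray VK]
3. ∠MKV = 37°  [L on ray KV]
4. ∠KMV = 95°  [△MVK]

∠KMV = 95°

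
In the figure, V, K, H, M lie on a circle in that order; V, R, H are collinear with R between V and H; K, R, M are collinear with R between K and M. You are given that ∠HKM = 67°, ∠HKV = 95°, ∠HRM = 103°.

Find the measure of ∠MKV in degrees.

∠MKV = 28°

1. ∠HVM = 67°  [same arc HM]
2. ∠HMV = 85°  [cyclic VKHM, opposite ∠K+∠M]
3. ∠MHV = 28°  [△VHM]
4. ∠MKV = 28°  [same arc VM]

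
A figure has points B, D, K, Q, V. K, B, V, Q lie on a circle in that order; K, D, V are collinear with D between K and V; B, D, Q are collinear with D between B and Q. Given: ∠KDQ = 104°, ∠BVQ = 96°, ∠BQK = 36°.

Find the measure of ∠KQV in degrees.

1. ∠QKV = 40°  [△KDQ]
2. ∠BKQ = 84°  [cyclic KBVQ, opposite ∠K+∠V]
3. ∠KBQ = 60°  [△KBQ]
4. ∠KVQ = 60°  [same arc KQ]
5. ∠KQV = 80°  [△KVQ]

∠KQV = 80°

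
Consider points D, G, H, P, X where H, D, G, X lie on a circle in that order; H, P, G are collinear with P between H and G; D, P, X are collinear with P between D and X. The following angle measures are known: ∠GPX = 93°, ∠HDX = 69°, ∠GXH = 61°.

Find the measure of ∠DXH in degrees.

1. ∠HPX = 87°  [linear pair at P on HG]
2. ∠HGX = 69°  [same arc HX]
3. ∠GHX = 50°  [△HGX]
4. ∠DXH = 43°  [△HPX]

∠DXH = 43°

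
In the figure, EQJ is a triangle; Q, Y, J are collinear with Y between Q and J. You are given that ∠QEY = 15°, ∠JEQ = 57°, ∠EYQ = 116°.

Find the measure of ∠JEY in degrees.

∠JEY = 42°

1. ∠EQY = 49°  [△EQY]
2. ∠EYJ = 64°  [linear pair at Y on QJ]
3. ∠EQJ = 49°  [Y on ray QJ]
4. ∠EJQ = 74°  [△EQJ]
5. ∠EJY = 74°  [Y on ray JQ]
6. ∠JEY = 42°  [△EYJ]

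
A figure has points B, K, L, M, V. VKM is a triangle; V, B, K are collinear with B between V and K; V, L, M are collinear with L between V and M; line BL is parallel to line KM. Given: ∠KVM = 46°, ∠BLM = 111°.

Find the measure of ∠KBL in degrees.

∠KBL = 115°

1. ∠BVL = 46°  [B on VK, L on VM]
2. ∠BLV = 69°  [linear pair at L on VM]
3. ∠LBV = 65°  [△VBL]
4. ∠KBL = 115°  [linear pair at B on VK]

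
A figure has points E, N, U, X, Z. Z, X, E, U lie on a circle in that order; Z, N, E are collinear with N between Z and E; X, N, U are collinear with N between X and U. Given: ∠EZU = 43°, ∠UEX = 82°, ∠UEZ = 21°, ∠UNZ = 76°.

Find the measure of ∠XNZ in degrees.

1. ∠EXU = 43°  [same arc EU]
2. ∠EUX = 55°  [△XEU]
3. ∠UXZ = 21°  [same arc ZU]
4. ∠EZX = 55°  [same arc XE]
5. ∠XNZ = 104°  [△ZNX]

∠XNZ = 104°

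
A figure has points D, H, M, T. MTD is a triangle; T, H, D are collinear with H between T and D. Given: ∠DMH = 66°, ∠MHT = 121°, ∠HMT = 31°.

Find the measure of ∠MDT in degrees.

1. ∠DHM = 59°  [linear pair at H on TD]
2. ∠HDM = 55°  [△MHD]
3. ∠MDT = 55°  [H on ray DT]

∠MDT = 55°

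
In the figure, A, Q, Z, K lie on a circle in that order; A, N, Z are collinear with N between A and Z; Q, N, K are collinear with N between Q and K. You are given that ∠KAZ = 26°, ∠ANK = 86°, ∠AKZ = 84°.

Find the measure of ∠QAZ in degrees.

∠QAZ = 16°

1. ∠KQZ = 26°  [same arc ZK]
2. ∠QNZ = 86°  [vertical angles at N]
3. ∠AQZ = 96°  [cyclic AQZK, opposite ∠Q+∠K]
4. ∠AZQ = 68°  [△QNZ]
5. ∠QAZ = 16°  [△AQZ]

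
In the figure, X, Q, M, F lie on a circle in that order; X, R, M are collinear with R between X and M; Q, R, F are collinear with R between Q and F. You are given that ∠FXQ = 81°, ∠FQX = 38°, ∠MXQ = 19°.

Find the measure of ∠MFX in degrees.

1. ∠FMQ = 99°  [cyclic XQMF, opposite ∠X+∠M]
2. ∠FMX = 38°  [same arc XF]
3. ∠MFQ = 19°  [same arc QM]
4. ∠FQM = 62°  [△QMF]
5. ∠FXM = 62°  [same arc MF]
6. ∠MFX = 80°  [△XMF]

∠MFX = 80°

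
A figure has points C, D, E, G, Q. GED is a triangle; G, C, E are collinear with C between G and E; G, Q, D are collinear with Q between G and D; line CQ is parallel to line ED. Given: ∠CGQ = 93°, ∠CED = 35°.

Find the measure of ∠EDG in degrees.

1. ∠DGE = 93°  [C on GE, Q on GD]
2. ∠DEG = 35°  [C on ray EG]
3. ∠EDG = 52°  [△GED]

∠EDG = 52°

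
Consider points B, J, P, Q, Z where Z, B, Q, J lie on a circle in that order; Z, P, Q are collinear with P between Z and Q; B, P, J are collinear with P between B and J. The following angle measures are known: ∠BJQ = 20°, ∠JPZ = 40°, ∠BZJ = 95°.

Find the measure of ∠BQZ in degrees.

∠BQZ = 65°

1. ∠BPQ = 40°  [vertical angles at P]
2. ∠BQJ = 85°  [cyclic ZBQJ, opposite ∠Z+∠Q]
3. ∠JBQ = 75°  [△BQJ]
4. ∠BQZ = 65°  [△BPQ]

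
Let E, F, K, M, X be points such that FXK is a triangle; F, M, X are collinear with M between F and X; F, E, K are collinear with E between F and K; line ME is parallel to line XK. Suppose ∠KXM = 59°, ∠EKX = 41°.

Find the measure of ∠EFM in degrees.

∠EFM = 80°

1. ∠FXK = 59°  [M on ray XF]
2. ∠FKX = 41°  [E on ray KF]
3. ∠KFX = 80°  [△FXK]
4. ∠EFM = 80°  [M on FX, E on FK]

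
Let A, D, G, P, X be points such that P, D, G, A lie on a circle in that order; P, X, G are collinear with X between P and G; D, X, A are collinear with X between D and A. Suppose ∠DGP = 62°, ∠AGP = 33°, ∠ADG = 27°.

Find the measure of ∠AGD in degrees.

∠AGD = 95°

1. ∠DAP = 62°  [same arc PD]
2. ∠ADP = 33°  [same arc PA]
3. ∠APD = 85°  [△PDA]
4. ∠AGD = 95°  [cyclic PDGA, opposite ∠P+∠G]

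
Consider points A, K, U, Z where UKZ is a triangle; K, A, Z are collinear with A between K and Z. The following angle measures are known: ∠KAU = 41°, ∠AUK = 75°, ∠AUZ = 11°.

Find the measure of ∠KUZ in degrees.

∠KUZ = 86°

1. ∠AKU = 64°  [△UKA]
2. ∠UAZ = 139°  [linear pair at A on KZ]
3. ∠AZU = 30°  [△UAZ]
4. ∠UKZ = 64°  [A on ray KZ]
5. ∠KZU = 30°  [A on ray ZK]
6. ∠KUZ = 86°  [△UKZ]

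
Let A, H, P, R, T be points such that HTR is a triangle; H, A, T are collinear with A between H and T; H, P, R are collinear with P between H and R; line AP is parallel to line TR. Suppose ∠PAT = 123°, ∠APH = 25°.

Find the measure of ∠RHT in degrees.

∠RHT = 98°

1. ∠HAP = 57°  [linear pair at A on HT]
2. ∠AHP = 98°  [△HAP]
3. ∠RHT = 98°  [A on HT, P on HR]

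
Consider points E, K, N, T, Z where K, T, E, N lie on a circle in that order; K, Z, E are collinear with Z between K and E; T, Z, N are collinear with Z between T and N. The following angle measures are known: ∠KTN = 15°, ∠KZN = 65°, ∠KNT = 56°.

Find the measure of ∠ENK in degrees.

∠ENK = 106°

1. ∠KEN = 15°  [same arc KN]
2. ∠EKN = 59°  [△KZN]
3. ∠ENK = 106°  [△KEN]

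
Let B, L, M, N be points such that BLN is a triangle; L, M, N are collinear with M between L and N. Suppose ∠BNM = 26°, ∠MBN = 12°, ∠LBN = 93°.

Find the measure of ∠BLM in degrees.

1. ∠BNL = 26°  [M on ray NL]
2. ∠BLN = 61°  [△BLN]
3. ∠BLM = 61°  [M on ray LN]

∠BLM = 61°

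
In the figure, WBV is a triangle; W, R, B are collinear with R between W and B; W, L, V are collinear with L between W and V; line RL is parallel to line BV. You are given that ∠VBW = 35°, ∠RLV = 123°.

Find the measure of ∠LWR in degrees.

∠LWR = 88°

1. ∠LRW = 35°  [RL∥BV, corresponding at R]
2. ∠RLW = 57°  [linear pair at L on WV]
3. ∠LWR = 88°  [△WRL]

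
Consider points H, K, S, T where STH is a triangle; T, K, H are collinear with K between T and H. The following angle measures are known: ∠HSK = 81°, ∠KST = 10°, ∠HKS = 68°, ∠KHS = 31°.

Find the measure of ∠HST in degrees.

∠HST = 91°

1. ∠SKT = 112°  [linear pair at K on TH]
2. ∠SHT = 31°  [K on ray HT]
3. ∠KTS = 58°  [△STK]
4. ∠HTS = 58°  [K on ray TH]
5. ∠HST = 91°  [△STH]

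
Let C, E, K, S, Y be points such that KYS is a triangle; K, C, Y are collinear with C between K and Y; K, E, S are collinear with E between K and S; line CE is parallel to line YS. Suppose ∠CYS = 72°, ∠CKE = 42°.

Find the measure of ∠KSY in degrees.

1. ∠KYS = 72°  [C on ray YK]
2. ∠SKY = 42°  [C on KY, E on KS]
3. ∠KSY = 66°  [△KYS]

∠KSY = 66°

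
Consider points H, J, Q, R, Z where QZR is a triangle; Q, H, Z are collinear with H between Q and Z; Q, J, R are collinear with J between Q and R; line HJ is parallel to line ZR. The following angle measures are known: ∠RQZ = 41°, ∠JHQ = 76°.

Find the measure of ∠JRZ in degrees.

1. ∠HQJ = 41°  [H on QZ, J on QR]
2. ∠HJQ = 63°  [△QHJ]
3. ∠HJR = 117°  [linear pair at J on QR]
4. ∠JRZ = 63°  [HJ∥ZR, co-interior at R–J]

∠JRZ = 63°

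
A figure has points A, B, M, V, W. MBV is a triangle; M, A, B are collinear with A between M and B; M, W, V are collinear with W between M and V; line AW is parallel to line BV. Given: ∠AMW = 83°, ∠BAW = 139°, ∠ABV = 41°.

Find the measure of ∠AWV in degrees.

1. ∠MAW = 41°  [linear pair at A on MB]
2. ∠AWM = 56°  [△MAW]
3. ∠AWV = 124°  [linear pair at W on MV]

∠AWV = 124°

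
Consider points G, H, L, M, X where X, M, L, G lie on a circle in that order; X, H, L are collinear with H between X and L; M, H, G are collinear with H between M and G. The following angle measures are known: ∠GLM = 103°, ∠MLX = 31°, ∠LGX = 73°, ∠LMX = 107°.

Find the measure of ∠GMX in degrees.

1. ∠GXM = 77°  [cyclic XMLG, opposite ∠X+∠L]
2. ∠MGX = 31°  [same arc XM]
3. ∠GMX = 72°  [△XMG]

∠GMX = 72°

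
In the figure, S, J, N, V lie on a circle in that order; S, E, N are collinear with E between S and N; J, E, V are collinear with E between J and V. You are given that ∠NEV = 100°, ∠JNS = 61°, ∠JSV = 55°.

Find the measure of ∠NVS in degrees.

1. ∠SEV = 80°  [linear pair at E on SN]
2. ∠JVS = 61°  [same arc SJ]
3. ∠SJV = 64°  [△SJV]
4. ∠NSV = 39°  [△SEV]
5. ∠SNV = 64°  [same arc SV]
6. ∠NVS = 77°  [△SNV]

∠NVS = 77°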